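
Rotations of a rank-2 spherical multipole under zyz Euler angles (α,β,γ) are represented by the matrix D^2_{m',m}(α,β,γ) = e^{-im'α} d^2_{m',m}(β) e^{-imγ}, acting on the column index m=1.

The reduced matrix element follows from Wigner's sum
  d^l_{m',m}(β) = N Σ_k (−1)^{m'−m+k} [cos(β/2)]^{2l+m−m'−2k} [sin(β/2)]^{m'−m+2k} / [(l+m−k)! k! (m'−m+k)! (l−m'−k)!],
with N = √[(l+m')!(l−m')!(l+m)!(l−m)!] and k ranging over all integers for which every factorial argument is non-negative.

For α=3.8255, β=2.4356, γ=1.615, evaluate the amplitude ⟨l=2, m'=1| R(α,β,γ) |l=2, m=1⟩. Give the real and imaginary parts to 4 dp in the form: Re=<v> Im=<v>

Re=-0.2006 Im=-0.2250

First d^2_{1,1}(β=2.4356), then the phase factors e^{-i(1)α} and e^{-i(1)γ}:
c=cos(2.4356/2)=0.345711, s=sin(2.4356/2)=0.938341; N=√[6·1·6·1]=6.000000
The bounds max(0,m−m')=0 and min(l+m,l−m')=1 give 2 terms
  k=0: (−1)^0·6.0000/(6)·0.3457^4·0.9383^0 = +0.014284
  k=1: (−1)^1·6.0000/(2)·0.3457^2·0.9383^2 = -0.315696
d^2_{1,1}(2.4356) = +0.014284 -0.315696 = -0.301412
Attach z-rotation phases: D = e^{-i(1)(3.8255)}·(-0.301412)·e^{-i(1)(1.615)} = -0.200578-0.224984i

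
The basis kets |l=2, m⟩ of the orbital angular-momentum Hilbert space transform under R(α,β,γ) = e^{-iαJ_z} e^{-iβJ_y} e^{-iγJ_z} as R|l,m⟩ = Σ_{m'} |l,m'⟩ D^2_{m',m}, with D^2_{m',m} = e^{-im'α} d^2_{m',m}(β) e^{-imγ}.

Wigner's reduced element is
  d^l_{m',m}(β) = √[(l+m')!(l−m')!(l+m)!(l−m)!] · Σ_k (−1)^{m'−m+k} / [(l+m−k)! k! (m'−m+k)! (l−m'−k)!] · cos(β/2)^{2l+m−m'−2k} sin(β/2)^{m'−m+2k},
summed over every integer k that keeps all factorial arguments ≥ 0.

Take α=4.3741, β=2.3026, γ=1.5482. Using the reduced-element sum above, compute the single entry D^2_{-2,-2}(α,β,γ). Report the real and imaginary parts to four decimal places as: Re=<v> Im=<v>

Re=0.0207 Im=-0.0182

D^2_{-2,-2}(4.3741,2.3026,1.5482) = e^{-i·-2·4.3741}·d^2_{-2,-2}(2.3026)·e^{-i·-2·1.5482}. Compute d first:
Half-angle: c=0.407301, s=0.913294. N=√(1·24·1·24)=24.000000
k∈{0} keeps every argument non-negative
  k=0: (−1)^0·24.0000/(24)·0.4073^4·0.9133^0 = +0.027521
d^2_{-2,-2}(2.3026) = +0.027521
D = (-0.779720+0.626128i)·(+0.027521)·(-0.998979+0.045177i) = +0.020658-0.018183i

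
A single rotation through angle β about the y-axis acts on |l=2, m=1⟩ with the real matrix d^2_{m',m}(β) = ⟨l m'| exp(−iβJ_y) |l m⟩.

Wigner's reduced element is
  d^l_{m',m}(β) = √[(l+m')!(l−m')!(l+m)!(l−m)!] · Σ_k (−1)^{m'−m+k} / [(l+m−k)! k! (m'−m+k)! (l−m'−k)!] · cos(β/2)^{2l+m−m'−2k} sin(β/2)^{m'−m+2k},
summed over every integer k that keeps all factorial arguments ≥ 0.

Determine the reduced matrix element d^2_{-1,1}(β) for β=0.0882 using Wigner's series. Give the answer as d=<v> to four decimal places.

d^2_{-1,1}(β=0.0882) via Wigner's sum:
Half-angle: c=0.999028, s=0.044086. N=√(1·6·6·1)=6.000000
Admissible k: 2..3 (factorial args all ≥0)
  k=2: (−1)^0·6.0000/(2)·0.9990^2·0.0441^2 = +0.005819
  k=3: (−1)^1·6.0000/(6)·0.9990^0·0.0441^4 = -0.000004
d^2_{-1,1}(0.0882) = +0.005819 -0.000004 = +0.005816

d=0.0058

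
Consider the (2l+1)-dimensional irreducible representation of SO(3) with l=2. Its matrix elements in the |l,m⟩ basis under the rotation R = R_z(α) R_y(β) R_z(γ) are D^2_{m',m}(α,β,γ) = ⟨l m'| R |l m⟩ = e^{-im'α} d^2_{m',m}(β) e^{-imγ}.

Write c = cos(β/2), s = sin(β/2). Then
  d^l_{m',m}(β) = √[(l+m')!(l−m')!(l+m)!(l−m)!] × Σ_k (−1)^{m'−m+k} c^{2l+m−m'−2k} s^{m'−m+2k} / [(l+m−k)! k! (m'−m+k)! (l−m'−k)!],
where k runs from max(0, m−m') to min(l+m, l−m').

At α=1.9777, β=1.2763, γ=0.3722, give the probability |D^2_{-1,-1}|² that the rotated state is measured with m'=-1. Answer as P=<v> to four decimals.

P=0.0732

D^2_{-1,-1}(1.9777,1.2763,0.3722) = e^{-i·-1·1.9777}·d^2_{-1,-1}(1.2763)·e^{-i·-1·0.3722}. Compute d first:
Half-angle: c=0.803199, s=0.595711. N=√(1·6·1·6)=6.000000
k∈{0,1} keeps every argument non-negative
  k=0: (−1)^0·6.0000/(6)·0.8032^4·0.5957^0 = +0.416191
  k=1: (−1)^1·6.0000/(2)·0.8032^2·0.5957^2 = -0.686813
d^2_{-1,-1}(1.2763) = +0.416191 -0.686813 = -0.270621
|D^2_{-1,-1}|² = |d^2_{-1,-1}(β)|² = (-0.270621)² = 0.073236 (the z-rotation phases have unit modulus)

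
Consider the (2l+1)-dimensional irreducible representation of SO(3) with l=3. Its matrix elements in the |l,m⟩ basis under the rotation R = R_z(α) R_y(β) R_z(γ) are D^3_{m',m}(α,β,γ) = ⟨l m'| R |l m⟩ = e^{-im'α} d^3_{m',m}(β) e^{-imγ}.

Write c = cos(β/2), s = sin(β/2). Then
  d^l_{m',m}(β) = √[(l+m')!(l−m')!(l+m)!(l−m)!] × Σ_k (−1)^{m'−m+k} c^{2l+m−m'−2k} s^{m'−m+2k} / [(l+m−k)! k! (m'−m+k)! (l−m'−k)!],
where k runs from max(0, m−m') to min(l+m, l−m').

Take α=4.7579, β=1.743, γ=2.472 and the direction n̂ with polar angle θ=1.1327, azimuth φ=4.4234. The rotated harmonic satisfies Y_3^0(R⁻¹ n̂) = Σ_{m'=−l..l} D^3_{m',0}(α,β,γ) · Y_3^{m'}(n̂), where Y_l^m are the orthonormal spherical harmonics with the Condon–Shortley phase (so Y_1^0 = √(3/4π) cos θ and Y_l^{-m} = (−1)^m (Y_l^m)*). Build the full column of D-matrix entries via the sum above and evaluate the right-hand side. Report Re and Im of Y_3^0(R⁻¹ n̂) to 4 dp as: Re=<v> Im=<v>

Need the full column D^3_{m',0} for m'=−3..3 at α=4.7579, β=1.743, γ=2.472.
cos(β/2)=0.643679, sin(β/2)=0.765295
d^3_{-3,0}: single k=3 term ⇒ +0.534578;  D = -0.072761+0.529603i
d^3_{-2,0}: k∈[2..3] ⇒ +0.550677 -0.778424 = -0.227747;  D = +0.226804+0.020701i
d^3_{-1,0}: k∈[1..3] ⇒ +0.292932 -1.242246 +0.585336 = -0.363978;  D = -0.016559+0.363601i
d^3_{0,0}: k∈[0..3] ⇒ +0.071124 -0.904855 +1.279080 -0.200897 = +0.244452;  D = +0.244452+0.000000i
d^3_{1,0}: k∈[0..2] ⇒ -0.292932 +1.242246 -0.585336 = +0.363978;  D = +0.016559+0.363601i
d^3_{2,0}: k∈[0..1] ⇒ +0.550677 -0.778424 = -0.227747;  D = +0.226804-0.020701i
d^3_{3,0}: single k=0 term ⇒ -0.534578;  D = +0.072761+0.529603i
Y_3^{m'}(θ=1.1327,φ=4.4234) and Σ D·Y over m':
  (-0.0728+0.5296i)·(+0.2362-0.2005i)  (+0.2268+0.0207i)·(-0.2978-0.1942i)  (-0.0166+0.3636i)·(+0.0084-0.0281i)  (+0.2445+0.0000i)·(-0.3325+0.0000i)  (+0.0166+0.3636i)·(-0.0084-0.0281i)  (+0.2268-0.0207i)·(-0.2978+0.1942i)  (+0.0728+0.5296i)·(-0.2362-0.2005i)
Y_3^0(R⁻¹ n̂) = -0.010141+0.000000i

Re=-0.0101 Im=0.0000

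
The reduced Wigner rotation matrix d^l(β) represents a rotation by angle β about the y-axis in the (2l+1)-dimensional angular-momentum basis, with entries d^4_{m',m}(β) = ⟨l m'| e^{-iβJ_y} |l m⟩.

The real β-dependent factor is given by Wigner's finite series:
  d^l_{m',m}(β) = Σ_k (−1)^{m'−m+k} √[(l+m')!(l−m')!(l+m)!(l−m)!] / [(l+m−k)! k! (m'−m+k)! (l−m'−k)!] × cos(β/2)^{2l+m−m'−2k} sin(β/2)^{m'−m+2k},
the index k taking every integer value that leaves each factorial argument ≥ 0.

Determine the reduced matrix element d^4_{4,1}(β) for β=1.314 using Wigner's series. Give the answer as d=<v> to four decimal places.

d^4_{4,1}(β=1.314) via Wigner's sum:
With c≡cos(β/2)=0.791828 and s≡sin(β/2)=0.610744, N=[40320·1·120·6]^{1/2}=5387.986637
k∈{0} keeps every argument non-negative
  k=0: (−1)^3·5387.9866/(720)·0.7918^5·0.6107^3 = -0.530672
d^4_{4,1}(1.314) = -0.530672

d=-0.5307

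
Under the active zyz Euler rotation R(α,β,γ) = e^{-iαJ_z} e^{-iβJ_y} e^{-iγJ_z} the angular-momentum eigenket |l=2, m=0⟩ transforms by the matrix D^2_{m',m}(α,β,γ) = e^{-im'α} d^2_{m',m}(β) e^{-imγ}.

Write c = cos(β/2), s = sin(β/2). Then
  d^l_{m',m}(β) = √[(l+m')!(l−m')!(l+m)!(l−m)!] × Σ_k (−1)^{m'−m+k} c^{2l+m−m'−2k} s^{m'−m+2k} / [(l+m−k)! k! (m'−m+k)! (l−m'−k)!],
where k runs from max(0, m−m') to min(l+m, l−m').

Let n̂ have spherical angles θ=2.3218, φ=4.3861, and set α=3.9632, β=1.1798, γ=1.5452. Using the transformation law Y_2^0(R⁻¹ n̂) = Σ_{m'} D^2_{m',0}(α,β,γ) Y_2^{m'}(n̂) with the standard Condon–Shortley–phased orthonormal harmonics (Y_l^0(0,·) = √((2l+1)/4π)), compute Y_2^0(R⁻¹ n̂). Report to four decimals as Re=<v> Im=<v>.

Re=-0.1953 Im=0.0000

Need the full column D^2_{m',0} for m'=−2..2 at α=3.9632, β=1.1798, γ=1.5452.
cos(β/2)=0.830996, sin(β/2)=0.556278
d^2_{-2,0}: single k=2 term ⇒ +0.523429;  D = -0.037873+0.522057i
d^2_{-1,0}: k∈[1..2] ⇒ +0.781924 -0.350389 = +0.431536;  D = -0.293895-0.315988i
d^2_{0,0}: k∈[0..2] ⇒ +0.476866 -0.854755 +0.095756 = -0.282133;  D = -0.282133+0.000000i
d^2_{1,0}: k∈[0..1] ⇒ -0.781924 +0.350389 = -0.431536;  D = +0.293895-0.315988i
d^2_{2,0}: single k=0 term ⇒ +0.523429;  D = -0.037873-0.522057i
Y_2^{m'}(θ=2.3218,φ=4.3861) and Σ D·Y over m':
  (-0.0379+0.5221i)·(-0.1640-0.1253i)  (-0.2939-0.3160i)·(+0.1235-0.3650i)  (-0.2821+0.0000i)·(+0.1252+0.0000i)  (+0.2939-0.3160i)·(-0.1235-0.3650i)  (-0.0379-0.5221i)·(-0.1640+0.1253i)
Y_2^0(R⁻¹ n̂) = -0.195317+0.000000i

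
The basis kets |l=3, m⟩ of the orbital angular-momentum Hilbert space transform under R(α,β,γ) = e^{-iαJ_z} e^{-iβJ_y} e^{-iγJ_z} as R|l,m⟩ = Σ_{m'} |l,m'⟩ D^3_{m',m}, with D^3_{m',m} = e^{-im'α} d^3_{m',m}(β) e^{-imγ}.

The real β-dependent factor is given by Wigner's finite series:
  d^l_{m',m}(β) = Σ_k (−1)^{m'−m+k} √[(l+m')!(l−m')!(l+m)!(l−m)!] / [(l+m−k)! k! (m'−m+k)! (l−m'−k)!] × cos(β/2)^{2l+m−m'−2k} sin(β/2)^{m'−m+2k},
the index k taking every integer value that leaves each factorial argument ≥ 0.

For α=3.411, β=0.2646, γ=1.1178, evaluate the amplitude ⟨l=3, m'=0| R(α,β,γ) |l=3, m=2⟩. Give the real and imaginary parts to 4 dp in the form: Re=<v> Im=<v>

Split into d^3_{0,2}(β=0.2646) × two z-phases.
With c≡cos(β/2)=0.991261 and s≡sin(β/2)=0.131914, N=[6·6·120·1]^{1/2}=65.726707
k: max(0,(2)−(0))=2 … min(3+(2),3−(0))=3
  k=2: (−1)^0·65.7267/(12)·0.9913^4·0.1319^2 = +0.092023
  k=3: (−1)^1·65.7267/(12)·0.9913^2·0.1319^4 = -0.001630
d^3_{0,2}(0.2646) = +0.092023 -0.001630 = +0.090393
Attach z-rotation phases: D = e^{-i(0)(3.411)}·(+0.090393)·e^{-i(2)(1.1178)} = -0.055764-0.071143i

Re=-0.0558 Im=-0.0711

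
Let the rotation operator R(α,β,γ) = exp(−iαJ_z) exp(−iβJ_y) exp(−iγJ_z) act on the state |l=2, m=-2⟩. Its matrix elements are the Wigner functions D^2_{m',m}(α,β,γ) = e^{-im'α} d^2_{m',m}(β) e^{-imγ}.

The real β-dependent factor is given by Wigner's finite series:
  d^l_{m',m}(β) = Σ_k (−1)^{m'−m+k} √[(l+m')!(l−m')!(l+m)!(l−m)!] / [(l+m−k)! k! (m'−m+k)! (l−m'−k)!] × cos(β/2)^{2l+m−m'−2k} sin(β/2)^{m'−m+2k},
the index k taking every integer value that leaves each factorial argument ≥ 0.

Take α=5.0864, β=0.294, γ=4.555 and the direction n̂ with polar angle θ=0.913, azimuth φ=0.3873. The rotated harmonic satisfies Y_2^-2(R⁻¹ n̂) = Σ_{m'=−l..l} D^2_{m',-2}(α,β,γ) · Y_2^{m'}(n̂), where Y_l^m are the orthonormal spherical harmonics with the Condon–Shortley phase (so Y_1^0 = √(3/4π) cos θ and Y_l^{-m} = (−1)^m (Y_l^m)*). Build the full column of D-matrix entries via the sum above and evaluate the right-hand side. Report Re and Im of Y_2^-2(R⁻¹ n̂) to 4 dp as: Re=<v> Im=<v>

Re=0.1817 Im=-0.1795

Need the full column D^2_{m',-2} for m'=−2..2 at α=5.0864, β=0.294, γ=4.555.
cos(β/2)=0.989215, sin(β/2)=0.146471
d^2_{-2,-2}: single k=0 term ⇒ +0.957553;  D = +0.869083+0.401997i
d^2_{-1,-2}: single k=0 term ⇒ -0.283566;  D = +0.016787-0.283069i
d^2_{0,-2}: single k=0 term ⇒ +0.051423;  D = -0.048897+0.015921i
d^2_{1,-2}: single k=0 term ⇒ -0.006217;  D = +0.003952+0.004800i
d^2_{2,-2}: single k=0 term ⇒ +0.000460;  D = +0.000224-0.000402i
Y_2^{m'}(θ=0.913,φ=0.3873) and Σ D·Y over m':
  (+0.8691+0.4020i)·(+0.1729-0.1692i)  (+0.0168-0.2831i)·(+0.3461-0.1412i)  (-0.0489+0.0159i)·(+0.0383+0.0000i)  (+0.0040+0.0048i)·(-0.3461-0.1412i)  (+0.0002-0.0004i)·(+0.1729+0.1692i)
Y_2^-2(R⁻¹ n̂) = +0.181656-0.179515i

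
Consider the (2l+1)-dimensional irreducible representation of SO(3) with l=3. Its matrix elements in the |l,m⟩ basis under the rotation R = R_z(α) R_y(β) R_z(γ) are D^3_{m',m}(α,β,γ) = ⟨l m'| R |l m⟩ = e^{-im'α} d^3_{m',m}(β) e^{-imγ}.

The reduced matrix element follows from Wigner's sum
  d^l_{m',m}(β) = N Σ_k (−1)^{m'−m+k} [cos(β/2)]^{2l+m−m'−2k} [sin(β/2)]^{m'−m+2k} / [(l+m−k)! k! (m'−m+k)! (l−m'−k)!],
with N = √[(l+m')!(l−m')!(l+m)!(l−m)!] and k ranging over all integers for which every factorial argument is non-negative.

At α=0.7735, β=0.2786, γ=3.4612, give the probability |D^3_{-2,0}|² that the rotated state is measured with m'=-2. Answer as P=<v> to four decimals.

First d^3_{-2,0}(β=0.2786), then the phase factors e^{-i(-2)α} and e^{-i(0)γ}:
Half-angle: c=0.990313, s=0.138850. N=√(1·120·6·6)=65.726707
k: max(0,(0)−(-2))=2 … min(3+(0),3−(-2))=3
  k=2: (−1)^0·65.7267/(12)·0.9903^4·0.1388^2 = +0.101565
  k=3: (−1)^1·65.7267/(12)·0.9903^2·0.1388^4 = -0.001997
d^3_{-2,0}(0.2786) = +0.101565 -0.001997 = +0.099568
|D^3_{-2,0}|² = |d^3_{-2,0}(β)|² = (+0.099568)² = 0.009914 (the z-rotation phases have unit modulus)

P=0.0099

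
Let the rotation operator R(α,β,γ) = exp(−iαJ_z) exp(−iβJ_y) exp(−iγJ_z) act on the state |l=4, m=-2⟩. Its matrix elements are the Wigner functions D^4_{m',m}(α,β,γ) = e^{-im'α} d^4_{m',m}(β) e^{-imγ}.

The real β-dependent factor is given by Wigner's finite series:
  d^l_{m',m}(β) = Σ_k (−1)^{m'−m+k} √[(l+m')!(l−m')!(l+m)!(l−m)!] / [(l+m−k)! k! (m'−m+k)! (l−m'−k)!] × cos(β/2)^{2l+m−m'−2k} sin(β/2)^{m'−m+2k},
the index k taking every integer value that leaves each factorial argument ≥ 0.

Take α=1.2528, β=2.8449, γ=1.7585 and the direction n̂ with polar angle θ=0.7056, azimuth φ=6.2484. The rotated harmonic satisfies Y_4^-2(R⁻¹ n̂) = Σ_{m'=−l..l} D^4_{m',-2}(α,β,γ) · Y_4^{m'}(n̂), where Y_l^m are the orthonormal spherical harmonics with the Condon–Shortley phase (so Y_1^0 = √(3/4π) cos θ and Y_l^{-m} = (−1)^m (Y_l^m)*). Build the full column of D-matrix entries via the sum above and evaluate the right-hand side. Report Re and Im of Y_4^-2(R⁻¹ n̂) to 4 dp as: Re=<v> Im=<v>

Need the full column D^4_{m',-2} for m'=−4..4 at α=1.2528, β=2.8449, γ=1.7585.
cos(β/2)=0.147803, sin(β/2)=0.989017
d^4_{-4,-2}: single k=2 term ⇒ +0.000054;  D = -0.000034+0.000042i
d^4_{-3,-2}: k∈[1..2] ⇒ +0.000006 -0.000766 = -0.000760;  D = -0.000416-0.000637i
d^4_{-2,-2}: k∈[0..2] ⇒ +0.000000 -0.000122 +0.006849 = +0.006727;  D = +0.006500-0.001733i
d^4_{-1,-2}: k∈[0..2] ⇒ -0.000006 +0.001448 -0.043210 = -0.041769;  D = -0.002397+0.041700i
d^4_{0,-2}: k∈[0..2] ⇒ +0.000097 -0.011551 +0.193959 = +0.182504;  D = -0.169794-0.066915i
d^4_{1,-2}: k∈[0..2] ⇒ -0.000965 +0.064815 -0.580423 = -0.516574;  D = +0.330172-0.397284i
d^4_{2,-2}: k∈[0..2] ⇒ +0.006849 -0.245340 +0.915439 = +0.676948;  D = +0.359239+0.573765i
d^4_{3,-2}: k∈[0..1] ⇒ -0.034297 +0.511885 = +0.477589;  D = +0.463740-0.114173i
d^4_{4,-2}: single k=0 term ⇒ +0.108185;  D = +0.008278-0.107868i
Y_4^{m'}(θ=0.7056,φ=6.2484) and Σ D·Y over m':
  (-0.0000+0.0000i)·(+0.0775+0.0109i)  (-0.0004-0.0006i)·(+0.2584+0.0271i)  (+0.0065-0.0017i)·(+0.4289+0.0299i)  (-0.0024+0.0417i)·(+0.2465+0.0086i)  (-0.1698-0.0669i)·(-0.2784+0.0000i)  (+0.3302-0.3973i)·(-0.2465+0.0086i)  (+0.3592+0.5738i)·(+0.4289-0.0299i)  (+0.4637-0.1142i)·(-0.2584+0.0271i)  (+0.0083-0.1079i)·(+0.0775-0.0109i)
Y_4^-2(R⁻¹ n̂) = +0.025029+0.397900i

Re=0.0250 Im=0.3979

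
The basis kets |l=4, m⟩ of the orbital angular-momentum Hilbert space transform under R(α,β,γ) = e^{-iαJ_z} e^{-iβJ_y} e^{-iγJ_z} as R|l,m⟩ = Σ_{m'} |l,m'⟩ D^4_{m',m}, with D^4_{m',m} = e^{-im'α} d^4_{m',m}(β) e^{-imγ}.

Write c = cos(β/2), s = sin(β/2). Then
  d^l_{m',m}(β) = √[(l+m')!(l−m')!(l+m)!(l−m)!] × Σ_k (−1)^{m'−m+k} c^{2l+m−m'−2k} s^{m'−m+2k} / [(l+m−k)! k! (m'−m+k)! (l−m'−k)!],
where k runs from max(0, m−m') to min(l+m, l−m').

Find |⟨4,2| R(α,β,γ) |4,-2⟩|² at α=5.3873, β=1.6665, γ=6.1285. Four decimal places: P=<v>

P=0.0140

Split into d^4_{2,-2}(β=1.6665) × two z-phases.
c=cos(1.6665/2)=0.672474, s=sin(1.6665/2)=0.740121; N=√[720·2·2·720]=1440.000000
k∈{0,1,2} keeps every argument non-negative
  k=0: (−1)^4·1440.0000/(96)·0.6725^4·0.7401^4 = +0.920457
  k=1: (−1)^5·1440.0000/(120)·0.6725^2·0.7401^6 = -0.891965
  k=2: (−1)^6·1440.0000/(1440)·0.6725^0·0.7401^8 = +0.090037
d^4_{2,-2}(1.6665) = +0.920457 -0.891965 +0.090037 = +0.118529
|D^4_{2,-2}|² = |d^4_{2,-2}(β)|² = (+0.118529)² = 0.014049 (the z-rotation phases have unit modulus)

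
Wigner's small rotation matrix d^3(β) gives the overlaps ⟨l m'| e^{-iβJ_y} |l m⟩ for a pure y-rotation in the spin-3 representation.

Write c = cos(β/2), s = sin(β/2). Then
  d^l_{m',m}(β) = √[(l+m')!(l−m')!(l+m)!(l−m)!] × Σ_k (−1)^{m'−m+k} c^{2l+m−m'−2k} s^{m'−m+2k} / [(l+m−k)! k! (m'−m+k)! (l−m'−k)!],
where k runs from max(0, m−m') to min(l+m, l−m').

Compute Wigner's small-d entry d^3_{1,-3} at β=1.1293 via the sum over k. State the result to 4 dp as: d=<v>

d^3_{1,-3}(β=1.1293) via Wigner's sum:
Half-angle: c=0.844776, s=0.535120. N=√(24·2·1·720)=185.903201
The bounds max(0,m−m')=0 and min(l+m,l−m')=0 give 1 term
  k=0: (−1)^4·185.9032/(48)·0.8448^2·0.5351^4 = +0.226639
d^3_{1,-3}(1.1293) = +0.226639

d=0.2266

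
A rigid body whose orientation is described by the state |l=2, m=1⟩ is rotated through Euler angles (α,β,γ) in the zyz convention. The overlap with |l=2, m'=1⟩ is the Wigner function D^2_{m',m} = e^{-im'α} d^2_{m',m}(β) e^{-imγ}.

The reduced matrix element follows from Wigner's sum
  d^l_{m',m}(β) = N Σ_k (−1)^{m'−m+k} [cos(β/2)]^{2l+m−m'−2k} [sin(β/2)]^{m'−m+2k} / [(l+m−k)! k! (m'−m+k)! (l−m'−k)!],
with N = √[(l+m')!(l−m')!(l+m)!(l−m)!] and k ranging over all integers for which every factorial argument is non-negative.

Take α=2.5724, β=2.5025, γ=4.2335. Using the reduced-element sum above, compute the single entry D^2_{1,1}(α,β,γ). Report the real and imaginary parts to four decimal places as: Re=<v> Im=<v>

Re=-0.2228 Im=0.1283

D^2_{1,1}(2.5724,2.5025,4.2335) = e^{-i·1·2.5724}·d^2_{1,1}(2.5025)·e^{-i·1·4.2335}. Compute d first:
Half-angle: c=0.314136, s=0.949378. N=√(6·1·6·1)=6.000000
k: max(0,(1)−(1))=0 … min(2+(1),2−(1))=1
  k=0: (−1)^0·6.0000/(6)·0.3141^4·0.9494^0 = +0.009738
  k=1: (−1)^1·6.0000/(2)·0.3141^2·0.9494^2 = -0.266830
d^2_{1,1}(2.5025) = +0.009738 -0.266830 = -0.257092
Attach z-rotation phases: D = e^{-i(1)(2.5724)}·(-0.257092)·e^{-i(1)(4.2335)} = -0.222762+0.128349i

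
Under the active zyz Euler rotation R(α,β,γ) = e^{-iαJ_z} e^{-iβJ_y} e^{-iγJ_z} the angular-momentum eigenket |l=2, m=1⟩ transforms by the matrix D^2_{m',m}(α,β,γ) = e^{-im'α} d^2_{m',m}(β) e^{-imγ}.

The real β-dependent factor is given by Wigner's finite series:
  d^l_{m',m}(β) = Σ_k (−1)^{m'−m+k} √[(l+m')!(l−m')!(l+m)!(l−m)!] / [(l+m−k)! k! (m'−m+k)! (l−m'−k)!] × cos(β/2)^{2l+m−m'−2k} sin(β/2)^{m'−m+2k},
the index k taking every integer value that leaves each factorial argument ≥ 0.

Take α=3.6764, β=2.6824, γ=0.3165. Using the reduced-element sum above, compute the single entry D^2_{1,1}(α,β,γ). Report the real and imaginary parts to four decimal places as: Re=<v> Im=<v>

Re=0.0953 Im=-0.1088

First d^2_{1,1}(β=2.6824), then the phase factors e^{-i(1)α} and e^{-i(1)γ}:
c=cos(2.6824/2)=0.227584, s=sin(2.6824/2)=0.973758; N=√[6·1·6·1]=6.000000
Admissible k: 0..1 (factorial args all ≥0)
  k=0: (−1)^0·6.0000/(6)·0.2276^4·0.9738^0 = +0.002683
  k=1: (−1)^1·6.0000/(2)·0.2276^2·0.9738^2 = -0.147336
d^2_{1,1}(2.6824) = +0.002683 -0.147336 = -0.144653
Phases: e^{-i·(1)·3.6764}=-0.860367+0.509675i, e^{-i·(1)·0.3165}=+0.950331-0.311242i ⇒ D=+0.095327-0.108800i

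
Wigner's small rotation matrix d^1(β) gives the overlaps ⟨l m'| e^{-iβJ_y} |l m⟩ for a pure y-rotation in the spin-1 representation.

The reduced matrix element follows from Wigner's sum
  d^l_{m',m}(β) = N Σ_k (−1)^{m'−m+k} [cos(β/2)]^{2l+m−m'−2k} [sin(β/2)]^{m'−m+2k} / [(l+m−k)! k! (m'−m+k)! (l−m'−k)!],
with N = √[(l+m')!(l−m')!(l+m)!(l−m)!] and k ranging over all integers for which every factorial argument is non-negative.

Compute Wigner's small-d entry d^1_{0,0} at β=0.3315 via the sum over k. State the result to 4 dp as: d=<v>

d^1_{0,0}(β=0.3315) via Wigner's sum:
c=cos(0.3315/2)=0.986295, s=sin(0.3315/2)=0.164992; N=√[1·1·1·1]=1.000000
k∈{0,1} keeps every argument non-negative
  k=0: (−1)^0·1.0000/(1)·0.9863^2·0.1650^0 = +0.972778
  k=1: (−1)^1·1.0000/(1)·0.9863^0·0.1650^2 = -0.027222
d^1_{0,0}(0.3315) = +0.972778 -0.027222 = +0.945555

d=0.9456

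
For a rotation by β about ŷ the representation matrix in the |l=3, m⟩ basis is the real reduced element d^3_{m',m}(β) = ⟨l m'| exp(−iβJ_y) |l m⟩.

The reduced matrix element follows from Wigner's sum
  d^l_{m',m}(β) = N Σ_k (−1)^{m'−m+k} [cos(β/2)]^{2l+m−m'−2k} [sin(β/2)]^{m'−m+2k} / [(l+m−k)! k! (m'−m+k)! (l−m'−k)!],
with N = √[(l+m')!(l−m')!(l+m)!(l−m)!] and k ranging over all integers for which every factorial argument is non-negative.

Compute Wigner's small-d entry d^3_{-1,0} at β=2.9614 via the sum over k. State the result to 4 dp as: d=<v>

d=0.2980

d^3_{-1,0}(β=2.9614) via Wigner's sum:
Half-angle: c=0.089974, s=0.995944. N=√(2·24·6·6)=41.569219
k: max(0,(0)−(-1))=1 … min(3+(0),3−(-1))=3
  k=1: (−1)^0·41.5692/(12)·0.0900^5·0.9959^1 = +0.000020
  k=2: (−1)^1·41.5692/(4)·0.0900^3·0.9959^3 = -0.007478
  k=3: (−1)^2·41.5692/(12)·0.0900^1·0.9959^5 = +0.305411
d^3_{-1,0}(2.9614) = +0.000020 -0.007478 +0.305411 = +0.297954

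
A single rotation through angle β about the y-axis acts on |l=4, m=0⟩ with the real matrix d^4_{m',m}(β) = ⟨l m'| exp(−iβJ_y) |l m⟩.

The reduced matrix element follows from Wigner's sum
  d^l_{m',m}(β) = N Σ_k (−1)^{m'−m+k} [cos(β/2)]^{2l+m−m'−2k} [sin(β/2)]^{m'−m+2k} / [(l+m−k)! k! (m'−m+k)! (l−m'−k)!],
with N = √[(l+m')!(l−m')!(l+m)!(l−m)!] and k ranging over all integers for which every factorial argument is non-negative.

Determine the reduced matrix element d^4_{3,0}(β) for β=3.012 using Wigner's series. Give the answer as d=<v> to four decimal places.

d^4_{3,0}(β=3.012) via Wigner's sum:
With c≡cos(β/2)=0.064751 and s≡sin(β/2)=0.997901, N=[5040·1·24·24]^{1/2}=1703.830978
k: max(0,(0)−(3))=0 … min(4+(0),4−(3))=1
  k=0: (−1)^3·1703.8310/(144)·0.0648^5·0.9979^3 = -0.000013
  k=1: (−1)^4·1703.8310/(144)·0.0648^3·0.9979^5 = +0.003179
d^4_{3,0}(3.012) = -0.000013 +0.003179 = +0.003165

d=0.0032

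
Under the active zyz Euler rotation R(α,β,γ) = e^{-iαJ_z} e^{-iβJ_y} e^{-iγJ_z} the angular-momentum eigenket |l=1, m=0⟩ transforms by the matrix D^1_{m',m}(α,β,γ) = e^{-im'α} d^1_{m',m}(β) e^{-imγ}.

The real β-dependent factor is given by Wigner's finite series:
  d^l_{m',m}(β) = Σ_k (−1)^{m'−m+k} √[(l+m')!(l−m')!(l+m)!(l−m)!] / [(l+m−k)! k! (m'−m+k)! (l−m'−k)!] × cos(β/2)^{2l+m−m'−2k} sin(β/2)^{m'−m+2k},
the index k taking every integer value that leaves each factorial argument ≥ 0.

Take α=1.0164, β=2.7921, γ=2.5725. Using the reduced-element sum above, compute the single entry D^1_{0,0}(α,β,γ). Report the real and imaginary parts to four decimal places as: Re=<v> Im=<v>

Re=-0.9395 Im=0.0000

First d^1_{0,0}(β=2.7921), then the phase factors e^{-i(0)α} and e^{-i(0)γ}:
With c≡cos(β/2)=0.173858 and s≡sin(β/2)=0.984771, N=[1·1·1·1]^{1/2}=1.000000
The bounds max(0,m−m')=0 and min(l+m,l−m')=1 give 2 terms
  k=0: (−1)^0·1.0000/(1)·0.1739^2·0.9848^0 = +0.030227
  k=1: (−1)^1·1.0000/(1)·0.1739^0·0.9848^2 = -0.969773
d^1_{0,0}(2.7921) = +0.030227 -0.969773 = -0.939547
D = (+1.000000+0.000000i)·(-0.939547)·(+1.000000+0.000000i) = -0.939547+0.000000i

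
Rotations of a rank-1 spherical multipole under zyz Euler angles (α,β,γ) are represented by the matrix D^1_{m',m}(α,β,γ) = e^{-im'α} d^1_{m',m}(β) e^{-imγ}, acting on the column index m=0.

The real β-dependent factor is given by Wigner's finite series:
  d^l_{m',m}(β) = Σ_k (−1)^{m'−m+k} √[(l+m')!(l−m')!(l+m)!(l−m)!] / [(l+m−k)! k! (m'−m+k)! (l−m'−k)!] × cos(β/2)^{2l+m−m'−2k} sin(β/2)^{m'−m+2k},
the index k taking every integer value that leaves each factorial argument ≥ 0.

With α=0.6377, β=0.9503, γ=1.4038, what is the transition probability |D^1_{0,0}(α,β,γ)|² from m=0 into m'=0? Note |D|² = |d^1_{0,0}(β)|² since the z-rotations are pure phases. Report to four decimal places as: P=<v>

Split into d^1_{0,0}(β=0.9503) × two z-phases.
c=cos(0.9503/2)=0.889224, s=sin(0.9503/2)=0.457472; N=√[1·1·1·1]=1.000000
Admissible k: 0..1 (factorial args all ≥0)
  k=0: (−1)^0·1.0000/(1)·0.8892^2·0.4575^0 = +0.790720
  k=1: (−1)^1·1.0000/(1)·0.8892^0·0.4575^2 = -0.209280
d^1_{0,0}(0.9503) = +0.790720 -0.209280 = +0.581439
|D^1_{0,0}|² = |d^1_{0,0}(β)|² = (+0.581439)² = 0.338071 (the z-rotation phases have unit modulus)

P=0.3381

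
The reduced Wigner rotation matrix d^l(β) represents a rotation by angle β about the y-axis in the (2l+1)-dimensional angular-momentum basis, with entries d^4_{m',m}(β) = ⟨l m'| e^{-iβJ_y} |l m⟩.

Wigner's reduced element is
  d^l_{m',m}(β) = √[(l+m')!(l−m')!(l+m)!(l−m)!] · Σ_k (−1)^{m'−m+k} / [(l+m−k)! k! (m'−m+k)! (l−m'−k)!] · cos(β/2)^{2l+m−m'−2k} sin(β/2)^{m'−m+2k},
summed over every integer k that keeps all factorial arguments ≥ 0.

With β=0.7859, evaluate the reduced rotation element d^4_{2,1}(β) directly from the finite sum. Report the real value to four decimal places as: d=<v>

d^4_{2,1}(β=0.7859) via Wigner's sum:
c=cos(0.7859/2)=0.923783, s=sin(0.7859/2)=0.382915; N=√[720·2·120·6]=1018.233765
Admissible k: 0..2 (factorial args all ≥0)
  k=0: (−1)^1·1018.2338/(240)·0.9238^7·0.3829^1 = -0.932675
  k=1: (−1)^2·1018.2338/(48)·0.9238^5·0.3829^3 = +0.801245
  k=2: (−1)^3·1018.2338/(72)·0.9238^3·0.3829^5 = -0.091778
d^4_{2,1}(0.7859) = -0.932675 +0.801245 -0.091778 = -0.223208

d=-0.2232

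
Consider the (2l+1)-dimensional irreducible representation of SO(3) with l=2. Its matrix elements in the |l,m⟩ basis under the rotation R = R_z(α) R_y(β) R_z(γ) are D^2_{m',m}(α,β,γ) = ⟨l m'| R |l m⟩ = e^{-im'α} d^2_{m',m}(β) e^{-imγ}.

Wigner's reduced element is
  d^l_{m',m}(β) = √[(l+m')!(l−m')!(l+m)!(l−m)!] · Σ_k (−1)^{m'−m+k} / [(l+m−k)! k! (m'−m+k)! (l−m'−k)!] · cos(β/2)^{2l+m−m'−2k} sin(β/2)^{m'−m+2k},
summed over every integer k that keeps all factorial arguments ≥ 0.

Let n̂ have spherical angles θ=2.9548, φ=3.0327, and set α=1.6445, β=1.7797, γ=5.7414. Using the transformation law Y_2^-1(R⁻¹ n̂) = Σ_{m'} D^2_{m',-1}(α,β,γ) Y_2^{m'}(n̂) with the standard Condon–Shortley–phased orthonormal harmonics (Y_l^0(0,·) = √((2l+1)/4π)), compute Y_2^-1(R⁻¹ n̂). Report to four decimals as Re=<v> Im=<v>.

Need the full column D^2_{m',-1} for m'=−2..2 at α=1.6445, β=1.7797, γ=5.7414.
cos(β/2)=0.629529, sin(β/2)=0.776977
d^2_{-2,-1}: single k=1 term ⇒ +0.387690;  D = -0.357929+0.148964i
d^2_{-1,-1}: k∈[0..1] ⇒ +0.157059 -0.717743 = -0.560684;  D = -0.252967-0.500374i
d^2_{0,-1}: k∈[0..1] ⇒ -0.474821 +0.723296 = +0.248475;  D = +0.212890-0.128130i
d^2_{1,-1}: k∈[0..1] ⇒ +0.717743 -0.364446 = +0.353297;  D = -0.203979-0.288464i
d^2_{2,-1}: single k=0 term ⇒ -0.590569;  D = +0.455777-0.375551i
Y_2^{m'}(θ=2.9548,φ=3.0327) and Σ D·Y over m':
  (-0.3579+0.1490i)·(+0.0130+0.0029i)  (-0.2530-0.5004i)·(+0.1401+0.0153i)  (+0.2129-0.1281i)·(+0.5982+0.0000i)  (-0.2040-0.2885i)·(-0.1401+0.0153i)  (+0.4558-0.3756i)·(+0.0130-0.0029i)
Y_2^-1(R⁻¹ n̂) = +0.132324-0.118628i

Re=0.1323 Im=-0.1186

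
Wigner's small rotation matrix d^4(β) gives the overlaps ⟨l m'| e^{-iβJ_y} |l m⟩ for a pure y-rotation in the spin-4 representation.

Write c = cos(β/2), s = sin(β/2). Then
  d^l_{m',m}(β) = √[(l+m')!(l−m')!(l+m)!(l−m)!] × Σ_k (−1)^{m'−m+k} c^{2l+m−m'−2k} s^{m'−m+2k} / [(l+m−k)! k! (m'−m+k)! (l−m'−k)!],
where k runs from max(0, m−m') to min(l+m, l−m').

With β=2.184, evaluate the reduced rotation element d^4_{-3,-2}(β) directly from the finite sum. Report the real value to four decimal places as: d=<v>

d^4_{-3,-2}(β=2.184) via Wigner's sum:
c=cos(2.184/2)=0.460711, s=sin(2.184/2)=0.887550; N=√[1·5040·2·720]=2693.993318
The bounds max(0,m−m')=1 and min(l+m,l−m')=2 give 2 terms
  k=1: (−1)^0·2693.9933/(720)·0.4607^7·0.8876^1 = +0.014630
  k=2: (−1)^1·2693.9933/(240)·0.4607^5·0.8876^3 = -0.162895
d^4_{-3,-2}(2.184) = +0.014630 -0.162895 = -0.148265

d=-0.1483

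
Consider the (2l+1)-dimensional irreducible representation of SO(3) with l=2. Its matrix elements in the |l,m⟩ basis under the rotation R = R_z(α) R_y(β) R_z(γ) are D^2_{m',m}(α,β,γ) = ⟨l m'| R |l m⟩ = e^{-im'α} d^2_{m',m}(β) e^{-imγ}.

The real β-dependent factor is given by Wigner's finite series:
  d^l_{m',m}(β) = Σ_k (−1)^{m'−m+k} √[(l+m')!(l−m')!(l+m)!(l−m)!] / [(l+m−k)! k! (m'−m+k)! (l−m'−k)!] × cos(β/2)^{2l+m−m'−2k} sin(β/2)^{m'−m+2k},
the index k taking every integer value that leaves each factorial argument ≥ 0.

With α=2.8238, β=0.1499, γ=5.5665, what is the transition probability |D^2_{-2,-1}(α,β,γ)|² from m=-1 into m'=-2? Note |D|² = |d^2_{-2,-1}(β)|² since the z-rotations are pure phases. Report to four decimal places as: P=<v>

P=0.0221

Split into d^2_{-2,-1}(β=0.1499) × two z-phases.
c=cos(0.1499/2)=0.997193, s=sin(0.1499/2)=0.074880; N=√[1·24·1·6]=12.000000
k∈{1} keeps every argument non-negative
  k=1: (−1)^0·12.0000/(6)·0.9972^3·0.0749^1 = +0.148502
d^2_{-2,-1}(0.1499) = +0.148502
|D^2_{-2,-1}|² = |d^2_{-2,-1}(β)|² = (+0.148502)² = 0.022053 (the z-rotation phases have unit modulus)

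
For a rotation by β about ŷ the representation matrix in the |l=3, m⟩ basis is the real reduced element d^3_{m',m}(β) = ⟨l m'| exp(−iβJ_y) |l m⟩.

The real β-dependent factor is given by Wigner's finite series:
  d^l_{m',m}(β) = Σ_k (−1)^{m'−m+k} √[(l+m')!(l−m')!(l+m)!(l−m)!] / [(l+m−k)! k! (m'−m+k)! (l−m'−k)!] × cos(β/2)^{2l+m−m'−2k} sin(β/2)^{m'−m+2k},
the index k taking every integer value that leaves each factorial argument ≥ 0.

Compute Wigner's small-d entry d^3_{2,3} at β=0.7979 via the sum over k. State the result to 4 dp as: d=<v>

d=0.6321

d^3_{2,3}(β=0.7979) via Wigner's sum:
c=cos(0.7979/2)=0.921469, s=sin(0.7979/2)=0.388451; N=√[120·1·720·1]=293.938769
k∈{1} keeps every argument non-negative
  k=1: (−1)^0·293.9388/(120)·0.9215^5·0.3885^1 = +0.632145
d^3_{2,3}(0.7979) = +0.632145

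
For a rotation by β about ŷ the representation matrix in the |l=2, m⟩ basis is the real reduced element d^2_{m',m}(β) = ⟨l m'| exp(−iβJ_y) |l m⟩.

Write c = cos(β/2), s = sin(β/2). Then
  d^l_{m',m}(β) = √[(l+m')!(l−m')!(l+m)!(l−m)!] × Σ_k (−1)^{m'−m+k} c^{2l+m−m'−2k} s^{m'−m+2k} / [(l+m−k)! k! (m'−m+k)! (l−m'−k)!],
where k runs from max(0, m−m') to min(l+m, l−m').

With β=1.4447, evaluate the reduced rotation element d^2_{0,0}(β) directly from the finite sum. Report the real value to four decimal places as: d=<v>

d=-0.4763

d^2_{0,0}(β=1.4447) via Wigner's sum:
With c≡cos(β/2)=0.750254 and s≡sin(β/2)=0.661150, N=[2·2·2·2]^{1/2}=4.000000
Admissible k: 0..2 (factorial args all ≥0)
  k=0: (−1)^0·4.0000/(4)·0.7503^4·0.6611^0 = +0.316835
  k=1: (−1)^1·4.0000/(1)·0.7503^2·0.6611^2 = -0.984184
  k=2: (−1)^2·4.0000/(4)·0.7503^0·0.6611^4 = +0.191073
d^2_{0,0}(1.4447) = +0.316835 -0.984184 +0.191073 = -0.476276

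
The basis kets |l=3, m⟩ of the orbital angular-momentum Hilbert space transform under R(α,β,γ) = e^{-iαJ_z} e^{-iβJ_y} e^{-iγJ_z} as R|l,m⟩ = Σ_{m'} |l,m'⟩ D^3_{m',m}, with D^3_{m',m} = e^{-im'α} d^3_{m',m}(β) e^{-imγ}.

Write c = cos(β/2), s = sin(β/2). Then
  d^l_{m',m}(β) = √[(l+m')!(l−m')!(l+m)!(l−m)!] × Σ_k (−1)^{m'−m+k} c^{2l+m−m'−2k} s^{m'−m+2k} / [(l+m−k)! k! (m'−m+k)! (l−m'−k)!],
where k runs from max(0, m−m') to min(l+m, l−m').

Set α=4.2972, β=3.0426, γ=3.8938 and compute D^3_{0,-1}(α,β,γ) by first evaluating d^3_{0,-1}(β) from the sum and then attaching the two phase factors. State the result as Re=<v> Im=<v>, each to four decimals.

Re=0.1235 Im=0.1155

D^3_{0,-1}(4.2972,3.0426,3.8938) = e^{-i·0·4.2972}·d^3_{0,-1}(3.0426)·e^{-i·-1·3.8938}. Compute d first:
Half-angle: c=0.049476, s=0.998775. N=√(6·6·2·24)=41.569219
The bounds max(0,m−m')=0 and min(l+m,l−m')=2 give 3 terms
  k=0: (−1)^1·41.5692/(12)·0.0495^5·0.9988^1 = -0.000001
  k=1: (−1)^2·41.5692/(4)·0.0495^3·0.9988^3 = +0.001254
  k=2: (−1)^3·41.5692/(12)·0.0495^1·0.9988^5 = -0.170343
d^3_{0,-1}(3.0426) = -0.000001 +0.001254 -0.170343 = -0.169090
D = (+1.000000+0.000000i)·(-0.169090)·(-0.730182-0.683252i) = +0.123467+0.115531i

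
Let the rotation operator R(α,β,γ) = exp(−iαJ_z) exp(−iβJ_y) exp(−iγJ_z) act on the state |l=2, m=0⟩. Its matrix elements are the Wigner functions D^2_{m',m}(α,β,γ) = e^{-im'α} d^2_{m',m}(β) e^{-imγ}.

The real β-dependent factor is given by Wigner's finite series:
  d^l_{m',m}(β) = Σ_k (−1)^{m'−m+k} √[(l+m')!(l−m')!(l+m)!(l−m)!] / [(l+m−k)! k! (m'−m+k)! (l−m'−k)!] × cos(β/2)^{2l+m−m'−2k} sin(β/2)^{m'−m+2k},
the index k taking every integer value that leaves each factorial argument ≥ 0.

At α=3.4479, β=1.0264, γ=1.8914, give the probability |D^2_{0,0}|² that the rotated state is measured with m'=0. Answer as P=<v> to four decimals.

P=0.0095

Split into d^2_{0,0}(β=1.0264) × two z-phases.
With c≡cos(β/2)=0.871178 and s≡sin(β/2)=0.490968, N=[2·2·2·2]^{1/2}=4.000000
k∈{0,1,2} keeps every argument non-negative
  k=0: (−1)^0·4.0000/(4)·0.8712^4·0.4910^0 = +0.576006
  k=1: (−1)^1·4.0000/(1)·0.8712^2·0.4910^2 = -0.731778
  k=2: (−1)^2·4.0000/(4)·0.8712^0·0.4910^4 = +0.058105
d^2_{0,0}(1.0264) = +0.576006 -0.731778 +0.058105 = -0.097667
|D^2_{0,0}|² = |d^2_{0,0}(β)|² = (-0.097667)² = 0.009539 (the z-rotation phases have unit modulus)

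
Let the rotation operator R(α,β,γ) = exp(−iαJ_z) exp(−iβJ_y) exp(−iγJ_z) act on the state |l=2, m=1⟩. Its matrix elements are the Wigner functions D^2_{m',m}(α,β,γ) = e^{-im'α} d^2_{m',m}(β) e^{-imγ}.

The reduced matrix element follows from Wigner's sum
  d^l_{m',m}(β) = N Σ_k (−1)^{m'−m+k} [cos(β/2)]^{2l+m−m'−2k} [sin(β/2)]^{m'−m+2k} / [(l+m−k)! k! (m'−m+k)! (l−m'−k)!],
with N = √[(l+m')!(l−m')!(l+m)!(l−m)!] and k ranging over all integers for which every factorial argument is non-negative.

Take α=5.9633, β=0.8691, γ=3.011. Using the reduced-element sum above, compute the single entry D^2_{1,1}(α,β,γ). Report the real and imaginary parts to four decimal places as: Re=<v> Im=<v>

Re=-0.2156 Im=-0.1043

Split into d^2_{1,1}(β=0.8691) × two z-phases.
With c≡cos(β/2)=0.907060 and s≡sin(β/2)=0.421002, N=[6·1·6·1]^{1/2}=6.000000
k∈{0,1} keeps every argument non-negative
  k=0: (−1)^0·6.0000/(6)·0.9071^4·0.4210^0 = +0.676929
  k=1: (−1)^1·6.0000/(2)·0.9071^2·0.4210^2 = -0.437484
d^2_{1,1}(0.8691) = +0.676929 -0.437484 = +0.239446
Phases: e^{-i·(1)·5.9633}=+0.949271+0.314458i, e^{-i·(1)·3.011}=-0.991485-0.130222i ⇒ D=-0.215558-0.104254i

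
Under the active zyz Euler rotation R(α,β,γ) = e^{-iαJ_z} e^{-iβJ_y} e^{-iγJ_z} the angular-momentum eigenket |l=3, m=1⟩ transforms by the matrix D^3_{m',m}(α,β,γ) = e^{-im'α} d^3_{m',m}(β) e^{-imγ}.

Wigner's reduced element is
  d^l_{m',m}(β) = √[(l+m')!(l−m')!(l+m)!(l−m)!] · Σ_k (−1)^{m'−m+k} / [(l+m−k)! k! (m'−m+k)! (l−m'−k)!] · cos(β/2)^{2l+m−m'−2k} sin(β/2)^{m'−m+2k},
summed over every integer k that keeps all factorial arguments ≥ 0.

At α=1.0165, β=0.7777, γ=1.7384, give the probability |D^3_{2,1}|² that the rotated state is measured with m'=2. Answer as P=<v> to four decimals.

P=0.2919

First d^3_{2,1}(β=0.7777), then the phase factors e^{-i(2)α} and e^{-i(1)γ}:
With c≡cos(β/2)=0.925346 and s≡sin(β/2)=0.379125, N=[120·1·24·2]^{1/2}=75.894664
The bounds max(0,m−m')=0 and min(l+m,l−m')=1 give 2 terms
  k=0: (−1)^1·75.8947/(24)·0.9253^5·0.3791^1 = -0.813396
  k=1: (−1)^2·75.8947/(12)·0.9253^3·0.3791^3 = +0.273079
d^3_{2,1}(0.7777) = -0.813396 +0.273079 = -0.540317
|D^3_{2,1}|² = |d^3_{2,1}(β)|² = (-0.540317)² = 0.291943 (the z-rotation phases have unit modulus)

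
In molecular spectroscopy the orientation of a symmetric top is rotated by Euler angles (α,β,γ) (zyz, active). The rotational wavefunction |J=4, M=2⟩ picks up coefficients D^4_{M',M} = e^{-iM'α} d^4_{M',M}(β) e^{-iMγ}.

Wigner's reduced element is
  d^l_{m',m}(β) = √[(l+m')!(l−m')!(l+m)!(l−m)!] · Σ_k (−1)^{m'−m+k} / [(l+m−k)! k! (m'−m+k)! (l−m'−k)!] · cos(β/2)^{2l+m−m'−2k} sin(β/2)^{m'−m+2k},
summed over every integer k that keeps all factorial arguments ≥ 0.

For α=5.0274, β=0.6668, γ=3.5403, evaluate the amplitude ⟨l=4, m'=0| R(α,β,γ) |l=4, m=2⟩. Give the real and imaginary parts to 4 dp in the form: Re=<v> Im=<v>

Re=0.3509 Im=-0.3595

First d^4_{0,2}(β=0.6668), then the phase factors e^{-i(0)α} and e^{-i(2)γ}:
Half-angle: c=0.944935, s=0.327258. N=√(24·24·720·2)=910.735966
The bounds max(0,m−m')=2 and min(l+m,l−m')=4 give 3 terms
  k=2: (−1)^0·910.7360/(96)·0.9449^6·0.3273^2 = +0.723291
  k=3: (−1)^1·910.7360/(36)·0.9449^4·0.3273^4 = -0.231344
  k=4: (−1)^2·910.7360/(96)·0.9449^2·0.3273^6 = +0.010406
d^4_{0,2}(0.6668) = +0.723291 -0.231344 +0.010406 = +0.502353
Phases: e^{-i·(0)·5.0274}=+1.000000+0.000000i, e^{-i·(2)·3.5403}=+0.698559-0.715552i ⇒ D=+0.350923-0.359460i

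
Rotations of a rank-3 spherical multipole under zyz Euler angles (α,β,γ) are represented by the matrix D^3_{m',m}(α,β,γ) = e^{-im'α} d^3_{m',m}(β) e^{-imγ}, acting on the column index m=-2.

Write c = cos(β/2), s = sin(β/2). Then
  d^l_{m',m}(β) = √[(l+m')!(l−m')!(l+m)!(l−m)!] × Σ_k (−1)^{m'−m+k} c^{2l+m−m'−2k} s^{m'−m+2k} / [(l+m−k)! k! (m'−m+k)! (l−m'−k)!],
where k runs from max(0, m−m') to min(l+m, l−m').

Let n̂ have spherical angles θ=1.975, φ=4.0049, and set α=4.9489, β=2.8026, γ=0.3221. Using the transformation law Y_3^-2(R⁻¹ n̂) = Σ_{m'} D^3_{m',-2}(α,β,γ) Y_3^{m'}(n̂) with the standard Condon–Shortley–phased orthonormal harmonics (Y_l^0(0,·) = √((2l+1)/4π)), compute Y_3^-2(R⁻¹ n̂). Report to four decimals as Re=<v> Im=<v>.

Need the full column D^3_{m',-2} for m'=−3..3 at α=4.9489, β=2.8026, γ=0.3221.
cos(β/2)=0.168686, sin(β/2)=0.985670
d^3_{-3,-2}: single k=1 term ⇒ +0.000330;  D = -0.000322+0.000071i
d^3_{-2,-2}: k∈[0..1] ⇒ +0.000023 -0.003933 = -0.003910;  D = +0.001713+0.003515i
d^3_{-1,-2}: k∈[0..1] ⇒ -0.000426 +0.029071 = +0.028645;  D = +0.022091-0.018236i
d^3_{0,-2}: k∈[0..1] ⇒ +0.004309 -0.147111 = -0.142802;  D = -0.114182-0.085761i
d^3_{1,-2}: k∈[0..1] ⇒ -0.029071 +0.496291 = +0.467220;  D = -0.185247+0.428926i
d^3_{2,-2}: k∈[0..1] ⇒ +0.134293 -0.917041 = -0.782748;  D = +0.771308+0.133336i
d^3_{3,-2}: single k=0 term ⇒ -0.384425;  D = +0.025098+0.383605i
Y_3^{m'}(θ=1.975,φ=4.0049) and Σ D·Y over m':
  (-0.0003+0.0001i)·(+0.2762+0.1700i)  (+0.0017+0.0035i)·(+0.0527+0.3356i)  (+0.0221-0.0182i)·(+0.0438-0.0512i)  (-0.1142-0.0858i)·(+0.3268+0.0000i)  (-0.1852+0.4289i)·(-0.0438-0.0512i)  (+0.7713+0.1333i)·(+0.0527-0.3356i)  (+0.0251+0.3836i)·(-0.2762+0.1700i)
Y_3^-2(R⁻¹ n̂) = +0.004886-0.392051i

Re=0.0049 Im=-0.3921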